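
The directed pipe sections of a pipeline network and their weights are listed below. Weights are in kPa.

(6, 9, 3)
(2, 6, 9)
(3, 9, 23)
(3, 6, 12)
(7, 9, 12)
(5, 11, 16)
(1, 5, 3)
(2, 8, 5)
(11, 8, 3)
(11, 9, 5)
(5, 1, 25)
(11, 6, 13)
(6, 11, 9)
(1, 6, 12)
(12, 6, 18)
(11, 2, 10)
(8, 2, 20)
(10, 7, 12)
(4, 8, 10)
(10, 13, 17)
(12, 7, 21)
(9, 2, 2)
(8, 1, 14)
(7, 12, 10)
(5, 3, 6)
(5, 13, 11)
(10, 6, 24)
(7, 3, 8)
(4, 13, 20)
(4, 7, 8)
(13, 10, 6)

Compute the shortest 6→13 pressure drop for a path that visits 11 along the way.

40 kPa

Best 6 to 11: 6 → 11 costing 9
Shortest 11→13: 11 → 8 → 1 → 5 → 13 = 31
Total via 11: 9 + 31 = 40 kPa.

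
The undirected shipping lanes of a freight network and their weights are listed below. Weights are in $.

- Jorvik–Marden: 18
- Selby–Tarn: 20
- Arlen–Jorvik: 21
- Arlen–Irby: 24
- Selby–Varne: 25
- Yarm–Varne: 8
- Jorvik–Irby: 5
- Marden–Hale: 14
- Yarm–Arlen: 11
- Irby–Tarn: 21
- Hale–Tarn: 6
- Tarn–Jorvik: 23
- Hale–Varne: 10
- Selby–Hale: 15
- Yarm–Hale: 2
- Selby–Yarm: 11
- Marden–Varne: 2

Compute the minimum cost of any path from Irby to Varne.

$25

Compare a few routes:
Irby → Tarn → Hale → Varne: 21+6+10 = 37
Irby → Jorvik → Marden → Varne: 5+18+2 = 25
Irby → Tarn → Hale → Yarm → Varne: 21+6+2+8 = 37
The minimum is $25 via Irby → Jorvik → Marden → Varne.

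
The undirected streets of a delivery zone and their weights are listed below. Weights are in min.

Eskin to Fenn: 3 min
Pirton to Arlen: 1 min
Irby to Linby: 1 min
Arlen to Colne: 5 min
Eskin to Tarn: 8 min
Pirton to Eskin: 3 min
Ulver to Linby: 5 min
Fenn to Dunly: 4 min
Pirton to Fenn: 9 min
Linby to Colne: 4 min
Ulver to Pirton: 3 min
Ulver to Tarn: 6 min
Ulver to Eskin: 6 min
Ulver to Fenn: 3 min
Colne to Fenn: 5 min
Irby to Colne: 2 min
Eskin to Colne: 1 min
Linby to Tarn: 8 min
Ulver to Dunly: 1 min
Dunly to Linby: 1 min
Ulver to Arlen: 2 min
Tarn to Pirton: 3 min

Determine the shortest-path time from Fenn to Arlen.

Settle nodes by increasing distance from Fenn:
Fenn: 0
Ulver: 3  (via Fenn)
Eskin: 3  (via Fenn)
Colne: 4  (via Eskin)
Dunly: 4  (via Fenn)
Arlen: 5  (via Ulver)
Shortest route: Fenn–Ulver–Arlen = 5 min.

5 min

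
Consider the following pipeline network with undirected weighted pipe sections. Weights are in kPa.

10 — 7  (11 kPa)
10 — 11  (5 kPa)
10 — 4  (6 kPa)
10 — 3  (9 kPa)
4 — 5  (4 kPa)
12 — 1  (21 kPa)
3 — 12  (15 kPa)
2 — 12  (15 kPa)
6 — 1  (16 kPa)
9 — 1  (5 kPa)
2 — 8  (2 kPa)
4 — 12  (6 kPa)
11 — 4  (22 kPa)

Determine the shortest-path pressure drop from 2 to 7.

Settle nodes by increasing distance from 2:
2: 0
8: 2  (via 2)
12: 15  (via 2)
4: 21  (via 12)
5: 25  (via 4)
10: 27  (via 4)
3: 30  (via 12)
11: 32  (via 10)
1: 36  (via 12)
7: 38  (via 10)
Shortest route: 2 → 12 → 4 → 10 → 7 = 38 kPa.

38 kPa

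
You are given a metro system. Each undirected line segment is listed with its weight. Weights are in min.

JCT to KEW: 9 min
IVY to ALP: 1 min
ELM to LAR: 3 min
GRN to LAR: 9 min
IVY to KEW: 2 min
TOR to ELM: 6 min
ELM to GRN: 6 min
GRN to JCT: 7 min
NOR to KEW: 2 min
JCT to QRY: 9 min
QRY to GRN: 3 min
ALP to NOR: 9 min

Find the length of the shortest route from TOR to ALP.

Compare a few routes:
TOR - ELM - GRN - JCT - KEW - NOR - ALP: 6+6+7+9+2+9 = 39
TOR - ELM - GRN - QRY - JCT - KEW - IVY - ALP: 6+6+3+9+9+2+1 = 36
TOR - ELM - GRN - JCT - KEW - IVY - ALP: 6+6+7+9+2+1 = 31
TOR - ELM - LAR - GRN - JCT - KEW - IVY - ALP: 6+3+9+7+9+2+1 = 37
Cheapest is TOR - ELM - GRN - JCT - KEW - IVY - ALP at 31 min.

31 min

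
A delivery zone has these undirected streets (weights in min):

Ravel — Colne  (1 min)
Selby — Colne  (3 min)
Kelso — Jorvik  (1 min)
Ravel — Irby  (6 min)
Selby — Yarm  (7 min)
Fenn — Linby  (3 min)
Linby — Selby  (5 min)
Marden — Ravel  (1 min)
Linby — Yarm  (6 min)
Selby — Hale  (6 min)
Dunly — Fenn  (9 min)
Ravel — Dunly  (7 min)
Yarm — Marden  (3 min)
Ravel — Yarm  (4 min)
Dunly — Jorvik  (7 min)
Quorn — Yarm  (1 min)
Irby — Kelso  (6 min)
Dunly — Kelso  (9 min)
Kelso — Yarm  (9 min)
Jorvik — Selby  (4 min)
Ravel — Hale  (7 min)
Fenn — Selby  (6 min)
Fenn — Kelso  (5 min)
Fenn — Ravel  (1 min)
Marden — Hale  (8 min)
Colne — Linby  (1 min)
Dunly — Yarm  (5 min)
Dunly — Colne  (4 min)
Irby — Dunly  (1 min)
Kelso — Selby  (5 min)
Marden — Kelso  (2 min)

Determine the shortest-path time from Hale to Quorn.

12 min

Compare a few routes:
Hale–Selby–Yarm–Quorn: 6+7+1 = 14
Hale–Marden–Ravel–Yarm–Quorn: 8+1+4+1 = 14
Hale–Ravel–Yarm–Quorn: 7+4+1 = 12
Cheapest is Hale–Ravel–Yarm–Quorn at 12 min.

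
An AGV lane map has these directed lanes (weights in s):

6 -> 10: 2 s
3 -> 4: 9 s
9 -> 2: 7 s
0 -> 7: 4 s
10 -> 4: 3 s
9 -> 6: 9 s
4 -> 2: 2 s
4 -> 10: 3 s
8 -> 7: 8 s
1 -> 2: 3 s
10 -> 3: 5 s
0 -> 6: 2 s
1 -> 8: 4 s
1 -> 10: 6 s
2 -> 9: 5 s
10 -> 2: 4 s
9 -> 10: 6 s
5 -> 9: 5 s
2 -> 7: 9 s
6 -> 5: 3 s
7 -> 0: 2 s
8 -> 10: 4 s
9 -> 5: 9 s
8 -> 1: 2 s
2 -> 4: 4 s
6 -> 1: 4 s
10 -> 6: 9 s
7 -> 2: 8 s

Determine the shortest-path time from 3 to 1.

25 s

Settle nodes by increasing distance from 3:
3: 0
4: 9  (via 3)
2: 11  (via 4)
10: 12  (via 4)
9: 16  (via 2)
7: 20  (via 2)
6: 21  (via 10)
0: 22  (via 7)
5: 24  (via 6)
1: 25  (via 6)
Shortest route: 3–4–10–6–1 = 25 s.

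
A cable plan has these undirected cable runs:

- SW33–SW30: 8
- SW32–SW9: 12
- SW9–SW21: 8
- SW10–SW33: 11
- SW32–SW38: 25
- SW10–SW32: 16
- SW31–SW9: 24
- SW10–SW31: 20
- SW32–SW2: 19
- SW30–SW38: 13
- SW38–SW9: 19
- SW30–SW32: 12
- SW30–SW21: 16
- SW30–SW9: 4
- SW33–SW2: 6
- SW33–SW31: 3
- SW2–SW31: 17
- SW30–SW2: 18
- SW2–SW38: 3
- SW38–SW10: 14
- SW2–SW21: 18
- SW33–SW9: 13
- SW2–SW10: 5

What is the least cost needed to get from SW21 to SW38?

21

Shortest distances from SW21:
SW21: 0
SW9: 8  (via SW21)
SW30: 12  (via SW9)
SW2: 18  (via SW21)
SW32: 20  (via SW9)
SW33: 20  (via SW30)
SW38: 21  (via SW2)
Shortest route: SW21–SW2–SW38 = 21.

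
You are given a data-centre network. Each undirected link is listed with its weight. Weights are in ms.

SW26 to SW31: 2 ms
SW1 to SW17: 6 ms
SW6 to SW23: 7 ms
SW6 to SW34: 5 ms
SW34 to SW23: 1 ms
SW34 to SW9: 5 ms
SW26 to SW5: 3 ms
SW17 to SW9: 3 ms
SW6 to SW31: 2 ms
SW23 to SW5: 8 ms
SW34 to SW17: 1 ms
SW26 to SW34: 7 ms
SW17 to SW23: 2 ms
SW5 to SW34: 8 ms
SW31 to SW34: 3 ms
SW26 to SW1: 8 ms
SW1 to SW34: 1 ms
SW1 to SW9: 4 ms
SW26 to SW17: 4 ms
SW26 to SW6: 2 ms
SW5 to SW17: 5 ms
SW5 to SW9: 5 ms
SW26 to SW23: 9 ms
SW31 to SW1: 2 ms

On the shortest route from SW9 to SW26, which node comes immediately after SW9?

Candidate routes:
SW9 → SW1 → SW31 → SW26: 4+2+2 = 8
SW9 → SW17 → SW26: 3+4 = 7
SW9 → SW17 → SW34 → SW31 → SW26: 3+1+3+2 = 9
SW9 → SW5 → SW26: 5+3 = 8
The minimum is 7 ms via SW9 → SW17 → SW26.
So from SW9 the first move is to SW17.

SW17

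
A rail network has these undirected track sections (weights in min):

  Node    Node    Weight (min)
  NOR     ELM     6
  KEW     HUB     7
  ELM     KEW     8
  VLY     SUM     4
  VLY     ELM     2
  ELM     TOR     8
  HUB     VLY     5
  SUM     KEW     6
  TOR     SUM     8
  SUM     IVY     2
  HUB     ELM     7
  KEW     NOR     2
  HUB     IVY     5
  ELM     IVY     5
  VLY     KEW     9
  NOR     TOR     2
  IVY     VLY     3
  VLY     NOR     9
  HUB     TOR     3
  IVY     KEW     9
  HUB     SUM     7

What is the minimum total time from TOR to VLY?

8 min

Running Dijkstra from TOR:
TOR: 0
NOR: 2  (via TOR)
HUB: 3  (via TOR)
KEW: 4  (via NOR)
IVY: 8  (via HUB)
ELM: 8  (via TOR)
SUM: 8  (via TOR)
VLY: 8  (via HUB)
Shortest route: TOR–HUB–VLY = 8 min.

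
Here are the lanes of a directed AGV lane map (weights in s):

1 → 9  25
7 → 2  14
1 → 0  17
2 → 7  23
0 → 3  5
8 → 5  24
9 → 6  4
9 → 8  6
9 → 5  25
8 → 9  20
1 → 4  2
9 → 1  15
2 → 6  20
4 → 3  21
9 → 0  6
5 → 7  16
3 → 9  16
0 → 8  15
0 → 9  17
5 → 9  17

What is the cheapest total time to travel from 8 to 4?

37 s

Running Dijkstra from 8:
8: 0
9: 20  (via 8)
5: 24  (via 8)
6: 24  (via 9)
0: 26  (via 9)
3: 31  (via 0)
1: 35  (via 9)
4: 37  (via 1)
Shortest route: 8 → 9 → 1 → 4 = 37 s.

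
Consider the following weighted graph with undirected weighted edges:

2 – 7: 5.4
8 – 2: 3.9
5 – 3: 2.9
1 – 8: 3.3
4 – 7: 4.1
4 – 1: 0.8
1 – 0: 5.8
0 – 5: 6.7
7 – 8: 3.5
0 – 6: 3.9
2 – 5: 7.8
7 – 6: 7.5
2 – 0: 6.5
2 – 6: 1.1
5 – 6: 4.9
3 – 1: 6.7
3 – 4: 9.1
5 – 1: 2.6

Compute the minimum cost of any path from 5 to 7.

7.5

Enumerating some paths:
5 - 6 - 2 - 7: 4.9+1.1+5.4 = 11.4
5 - 1 - 4 - 7: 2.6+0.8+4.1 = 7.5
5 - 1 - 8 - 7: 2.6+3.3+3.5 = 9.4
5 - 6 - 7: 4.9+7.5 = 12.4
The minimum is 7.5 via 5 - 1 - 4 - 7.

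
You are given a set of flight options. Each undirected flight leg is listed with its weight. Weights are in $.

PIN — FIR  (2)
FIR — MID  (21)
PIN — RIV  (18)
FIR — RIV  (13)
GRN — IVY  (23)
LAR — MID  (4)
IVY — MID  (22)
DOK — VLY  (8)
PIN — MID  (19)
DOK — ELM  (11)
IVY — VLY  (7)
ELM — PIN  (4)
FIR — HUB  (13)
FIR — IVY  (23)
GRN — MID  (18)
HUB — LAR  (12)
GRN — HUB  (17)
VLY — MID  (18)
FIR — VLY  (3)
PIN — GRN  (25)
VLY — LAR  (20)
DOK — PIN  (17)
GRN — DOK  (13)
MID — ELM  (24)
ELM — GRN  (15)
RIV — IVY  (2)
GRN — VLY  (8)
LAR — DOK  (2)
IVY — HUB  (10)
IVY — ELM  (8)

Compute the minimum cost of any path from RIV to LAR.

Running Dijkstra from RIV:
RIV: 0
IVY: 2  (via RIV)
VLY: 9  (via IVY)
ELM: 10  (via IVY)
FIR: 12  (via VLY)
HUB: 12  (via IVY)
PIN: 14  (via ELM)
GRN: 17  (via VLY)
DOK: 17  (via VLY)
LAR: 19  (via DOK)
Shortest route: RIV → IVY → VLY → DOK → LAR = $19.

$19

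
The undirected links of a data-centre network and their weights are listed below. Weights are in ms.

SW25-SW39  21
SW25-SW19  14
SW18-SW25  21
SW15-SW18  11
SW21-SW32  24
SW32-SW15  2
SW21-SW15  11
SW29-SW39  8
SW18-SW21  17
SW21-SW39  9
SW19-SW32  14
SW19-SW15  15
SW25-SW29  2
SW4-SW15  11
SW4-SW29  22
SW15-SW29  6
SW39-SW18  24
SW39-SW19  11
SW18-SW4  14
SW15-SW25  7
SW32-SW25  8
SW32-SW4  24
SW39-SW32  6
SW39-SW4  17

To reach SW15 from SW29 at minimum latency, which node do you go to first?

Candidate routes:
SW29–SW25–SW15: 2+7 = 9
SW29–SW15: 6 = 6
The minimum is 6 ms via SW29–SW15.
So from SW29 the first move is to SW15.

SW15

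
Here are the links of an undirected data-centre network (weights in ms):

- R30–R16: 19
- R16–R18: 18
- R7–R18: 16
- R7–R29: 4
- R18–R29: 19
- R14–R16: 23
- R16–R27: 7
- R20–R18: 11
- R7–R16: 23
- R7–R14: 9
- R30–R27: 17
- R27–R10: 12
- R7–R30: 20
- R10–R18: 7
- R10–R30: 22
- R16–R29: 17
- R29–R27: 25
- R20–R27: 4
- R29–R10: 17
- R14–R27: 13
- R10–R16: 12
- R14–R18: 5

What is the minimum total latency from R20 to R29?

Running Dijkstra from R20:
R20: 0
R27: 4  (via R20)
R18: 11  (via R20)
R16: 11  (via R27)
R14: 16  (via R18)
R10: 16  (via R27)
R30: 21  (via R27)
R7: 25  (via R14)
R29: 28  (via R16)
Shortest route: R20–R27–R16–R29 = 28 ms.

28 ms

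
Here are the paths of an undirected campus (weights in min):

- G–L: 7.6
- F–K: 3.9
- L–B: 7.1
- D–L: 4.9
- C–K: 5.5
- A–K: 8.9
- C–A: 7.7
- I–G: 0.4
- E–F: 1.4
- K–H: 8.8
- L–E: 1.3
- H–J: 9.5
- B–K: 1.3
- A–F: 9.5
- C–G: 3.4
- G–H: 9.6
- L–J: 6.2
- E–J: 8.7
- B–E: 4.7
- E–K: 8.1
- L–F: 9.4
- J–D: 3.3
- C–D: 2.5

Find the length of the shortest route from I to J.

Shortest distances from I:
I: 0
G: 0.4  (via I)
C: 3.8  (via G)
D: 6.3  (via C)
L: 8  (via G)
E: 9.3  (via L)
K: 9.3  (via C)
J: 9.6  (via D)
Shortest route: I–G–C–D–J = 9.6 min.

9.6 min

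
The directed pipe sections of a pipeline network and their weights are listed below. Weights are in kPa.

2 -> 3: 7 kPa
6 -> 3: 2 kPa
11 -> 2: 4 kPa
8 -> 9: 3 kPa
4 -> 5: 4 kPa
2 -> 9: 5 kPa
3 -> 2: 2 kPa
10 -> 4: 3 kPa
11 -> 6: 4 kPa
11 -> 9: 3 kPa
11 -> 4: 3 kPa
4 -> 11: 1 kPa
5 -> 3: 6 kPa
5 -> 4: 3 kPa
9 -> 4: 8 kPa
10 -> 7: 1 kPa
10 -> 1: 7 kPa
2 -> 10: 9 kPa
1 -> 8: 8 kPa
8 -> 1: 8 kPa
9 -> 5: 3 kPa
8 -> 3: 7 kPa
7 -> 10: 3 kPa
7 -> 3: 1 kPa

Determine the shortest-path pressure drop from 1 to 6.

22 kPa

Settle nodes by increasing distance from 1:
1: 0
8: 8  (via 1)
9: 11  (via 8)
5: 14  (via 9)
3: 15  (via 8)
2: 17  (via 3)
4: 17  (via 5)
11: 18  (via 4)
6: 22  (via 11)
Shortest route: 1–8–9–5–4–11–6 = 22 kPa.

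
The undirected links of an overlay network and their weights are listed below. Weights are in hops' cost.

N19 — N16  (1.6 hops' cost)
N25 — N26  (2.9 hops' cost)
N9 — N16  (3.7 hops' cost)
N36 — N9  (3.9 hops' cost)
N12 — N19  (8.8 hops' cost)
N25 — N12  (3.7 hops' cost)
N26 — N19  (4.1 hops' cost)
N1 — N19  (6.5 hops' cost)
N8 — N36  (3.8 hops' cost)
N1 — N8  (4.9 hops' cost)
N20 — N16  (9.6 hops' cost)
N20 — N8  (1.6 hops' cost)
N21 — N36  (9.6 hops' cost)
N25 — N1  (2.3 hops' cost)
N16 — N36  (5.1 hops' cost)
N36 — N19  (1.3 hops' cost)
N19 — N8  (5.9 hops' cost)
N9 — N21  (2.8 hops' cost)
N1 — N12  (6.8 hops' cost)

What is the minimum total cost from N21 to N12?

16.8 hops' cost

Candidate routes:
N21 → N9 → N16 → N19 → N12: 2.8+3.7+1.6+8.8 = 16.9
N21 → N9 → N36 → N19 → N12: 2.8+3.9+1.3+8.8 = 16.8
Cheapest is N21 → N9 → N36 → N19 → N12 at 16.8 hops' cost.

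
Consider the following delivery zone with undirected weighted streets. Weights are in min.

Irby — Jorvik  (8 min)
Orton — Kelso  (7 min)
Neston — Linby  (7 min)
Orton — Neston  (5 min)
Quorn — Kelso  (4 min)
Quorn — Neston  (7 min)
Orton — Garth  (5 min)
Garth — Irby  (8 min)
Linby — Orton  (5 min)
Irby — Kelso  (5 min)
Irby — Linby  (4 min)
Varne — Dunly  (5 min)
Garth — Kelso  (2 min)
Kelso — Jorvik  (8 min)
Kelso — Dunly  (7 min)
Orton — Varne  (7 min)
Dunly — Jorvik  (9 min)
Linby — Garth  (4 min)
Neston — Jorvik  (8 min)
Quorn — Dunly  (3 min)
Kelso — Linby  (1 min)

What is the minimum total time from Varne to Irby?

16 min

Enumerating some paths:
Varne - Dunly - Quorn - Kelso - Linby - Irby: 5+3+4+1+4 = 17
Varne - Dunly - Kelso - Irby: 5+7+5 = 17
Varne - Dunly - Kelso - Linby - Irby: 5+7+1+4 = 17
Varne - Orton - Linby - Irby: 7+5+4 = 16
The minimum is 16 min via Varne - Orton - Linby - Irby.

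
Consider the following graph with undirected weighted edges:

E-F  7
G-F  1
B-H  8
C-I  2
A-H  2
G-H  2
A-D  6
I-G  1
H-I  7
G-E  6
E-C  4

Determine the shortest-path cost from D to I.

Candidate routes:
D - A - H - I: 6+2+7 = 15
D - A - H - G - I: 6+2+2+1 = 11
Cheapest is D - A - H - G - I at 11.

11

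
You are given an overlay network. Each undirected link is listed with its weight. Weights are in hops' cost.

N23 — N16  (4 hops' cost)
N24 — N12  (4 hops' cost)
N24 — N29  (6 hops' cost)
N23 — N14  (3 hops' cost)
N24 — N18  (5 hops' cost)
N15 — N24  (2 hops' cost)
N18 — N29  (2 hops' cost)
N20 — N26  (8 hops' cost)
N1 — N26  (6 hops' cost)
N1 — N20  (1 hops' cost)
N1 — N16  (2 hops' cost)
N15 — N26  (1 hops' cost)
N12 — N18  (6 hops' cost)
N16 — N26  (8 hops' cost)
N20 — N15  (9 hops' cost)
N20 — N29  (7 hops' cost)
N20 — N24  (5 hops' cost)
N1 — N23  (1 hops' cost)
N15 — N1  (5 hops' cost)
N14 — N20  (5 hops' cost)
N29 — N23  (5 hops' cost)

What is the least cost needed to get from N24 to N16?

8 hops' cost

Compare a few routes:
N24 - N20 - N1 - N16: 5+1+2 = 8
N24 - N15 - N1 - N16: 2+5+2 = 9
N24 - N15 - N26 - N16: 2+1+8 = 11
N24 - N20 - N1 - N23 - N16: 5+1+1+4 = 11
The minimum is 8 hops' cost via N24 - N20 - N1 - N16.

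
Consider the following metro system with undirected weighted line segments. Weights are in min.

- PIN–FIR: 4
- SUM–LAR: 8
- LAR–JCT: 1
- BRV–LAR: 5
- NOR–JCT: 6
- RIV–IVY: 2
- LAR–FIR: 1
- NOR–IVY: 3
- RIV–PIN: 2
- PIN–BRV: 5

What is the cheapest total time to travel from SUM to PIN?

13 min

Enumerating some paths:
SUM–LAR–BRV–PIN: 8+5+5 = 18
SUM–LAR–FIR–PIN: 8+1+4 = 13
SUM–LAR–JCT–NOR–IVY–RIV–PIN: 8+1+6+3+2+2 = 22
The minimum is 13 min via SUM–LAR–FIR–PIN.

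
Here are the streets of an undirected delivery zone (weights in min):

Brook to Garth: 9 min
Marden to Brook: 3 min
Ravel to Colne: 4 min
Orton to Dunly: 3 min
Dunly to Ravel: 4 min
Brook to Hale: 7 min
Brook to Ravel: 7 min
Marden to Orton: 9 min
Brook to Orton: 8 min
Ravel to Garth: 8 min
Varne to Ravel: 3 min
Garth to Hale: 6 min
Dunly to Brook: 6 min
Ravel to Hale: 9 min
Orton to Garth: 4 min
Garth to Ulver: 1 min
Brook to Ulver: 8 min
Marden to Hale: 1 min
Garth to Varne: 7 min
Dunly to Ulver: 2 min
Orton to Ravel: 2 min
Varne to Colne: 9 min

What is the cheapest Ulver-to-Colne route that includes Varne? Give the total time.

15 min

Best Ulver to Varne: Ulver–Garth–Varne costing 8
Shortest Varne→Colne: Varne–Ravel–Colne = 7
Total via Varne: 8 + 7 = 15 min.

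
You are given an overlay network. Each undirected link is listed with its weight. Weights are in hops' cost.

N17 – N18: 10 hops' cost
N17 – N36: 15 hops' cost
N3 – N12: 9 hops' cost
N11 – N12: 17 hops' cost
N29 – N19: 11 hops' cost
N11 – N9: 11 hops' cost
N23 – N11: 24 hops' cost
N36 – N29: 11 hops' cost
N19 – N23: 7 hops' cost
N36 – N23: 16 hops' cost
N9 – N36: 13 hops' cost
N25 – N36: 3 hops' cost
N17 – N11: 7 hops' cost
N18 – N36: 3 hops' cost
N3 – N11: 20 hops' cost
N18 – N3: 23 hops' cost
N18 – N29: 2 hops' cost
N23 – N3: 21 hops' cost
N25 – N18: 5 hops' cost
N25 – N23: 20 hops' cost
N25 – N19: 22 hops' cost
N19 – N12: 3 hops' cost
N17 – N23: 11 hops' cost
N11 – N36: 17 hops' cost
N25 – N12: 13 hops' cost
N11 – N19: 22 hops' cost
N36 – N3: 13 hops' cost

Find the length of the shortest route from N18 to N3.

Candidate routes:
N18 - N36 - N3: 3+13 = 16
N18 - N25 - N36 - N3: 5+3+13 = 21
N18 - N3: 23 = 23
The minimum is 16 hops' cost via N18 - N36 - N3.

16 hops' cost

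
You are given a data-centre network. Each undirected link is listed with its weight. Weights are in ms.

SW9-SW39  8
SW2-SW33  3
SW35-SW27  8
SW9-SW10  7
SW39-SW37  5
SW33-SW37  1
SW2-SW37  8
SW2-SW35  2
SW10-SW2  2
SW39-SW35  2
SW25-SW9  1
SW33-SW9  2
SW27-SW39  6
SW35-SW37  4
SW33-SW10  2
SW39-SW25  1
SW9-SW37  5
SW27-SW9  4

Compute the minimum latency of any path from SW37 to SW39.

5 ms

Running Dijkstra from SW37:
SW37: 0
SW33: 1  (via SW37)
SW9: 3  (via SW33)
SW10: 3  (via SW33)
SW25: 4  (via SW9)
SW35: 4  (via SW37)
SW2: 4  (via SW33)
SW39: 5  (via SW37)
Shortest route: SW37 → SW39 = 5 ms.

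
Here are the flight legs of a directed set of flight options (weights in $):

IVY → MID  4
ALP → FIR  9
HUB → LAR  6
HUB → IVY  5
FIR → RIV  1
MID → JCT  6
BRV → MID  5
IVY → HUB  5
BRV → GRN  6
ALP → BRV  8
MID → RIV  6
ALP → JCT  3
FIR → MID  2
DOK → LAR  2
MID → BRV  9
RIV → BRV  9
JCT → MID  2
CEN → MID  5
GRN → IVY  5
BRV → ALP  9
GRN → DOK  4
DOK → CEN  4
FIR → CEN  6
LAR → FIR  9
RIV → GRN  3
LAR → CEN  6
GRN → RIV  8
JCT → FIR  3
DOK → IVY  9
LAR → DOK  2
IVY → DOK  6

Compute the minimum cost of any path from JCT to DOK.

$11

Compare a few routes:
JCT → FIR → RIV → GRN → DOK: 3+1+3+4 = 11
JCT → MID → RIV → GRN → DOK: 2+6+3+4 = 15
The minimum is $11 via JCT → FIR → RIV → GRN → DOK.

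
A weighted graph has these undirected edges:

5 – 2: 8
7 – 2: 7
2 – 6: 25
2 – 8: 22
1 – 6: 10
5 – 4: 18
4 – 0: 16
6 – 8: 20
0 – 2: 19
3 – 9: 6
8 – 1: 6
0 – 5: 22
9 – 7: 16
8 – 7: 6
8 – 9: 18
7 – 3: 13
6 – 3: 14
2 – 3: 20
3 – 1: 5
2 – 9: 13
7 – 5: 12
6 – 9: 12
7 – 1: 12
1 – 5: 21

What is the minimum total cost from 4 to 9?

39

Settle nodes by increasing distance from 4:
4: 0
0: 16  (via 4)
5: 18  (via 4)
2: 26  (via 5)
7: 30  (via 5)
8: 36  (via 7)
1: 39  (via 5)
9: 39  (via 2)
Shortest route: 4 → 5 → 2 → 9 = 39.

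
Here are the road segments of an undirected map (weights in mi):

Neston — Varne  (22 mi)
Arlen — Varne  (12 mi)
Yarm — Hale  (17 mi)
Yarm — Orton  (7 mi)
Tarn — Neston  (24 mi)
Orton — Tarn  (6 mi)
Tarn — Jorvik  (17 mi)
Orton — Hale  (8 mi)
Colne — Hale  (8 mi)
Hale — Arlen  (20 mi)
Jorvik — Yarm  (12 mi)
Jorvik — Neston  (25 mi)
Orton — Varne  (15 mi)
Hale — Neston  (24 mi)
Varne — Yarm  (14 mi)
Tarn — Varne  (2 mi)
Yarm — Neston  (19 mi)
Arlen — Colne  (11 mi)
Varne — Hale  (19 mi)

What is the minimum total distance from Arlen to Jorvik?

31 mi

Enumerating some paths:
Arlen–Varne–Yarm–Jorvik: 12+14+12 = 38
Arlen–Varne–Tarn–Orton–Yarm–Jorvik: 12+2+6+7+12 = 39
Arlen–Varne–Tarn–Jorvik: 12+2+17 = 31
Cheapest is Arlen–Varne–Tarn–Jorvik at 31 mi.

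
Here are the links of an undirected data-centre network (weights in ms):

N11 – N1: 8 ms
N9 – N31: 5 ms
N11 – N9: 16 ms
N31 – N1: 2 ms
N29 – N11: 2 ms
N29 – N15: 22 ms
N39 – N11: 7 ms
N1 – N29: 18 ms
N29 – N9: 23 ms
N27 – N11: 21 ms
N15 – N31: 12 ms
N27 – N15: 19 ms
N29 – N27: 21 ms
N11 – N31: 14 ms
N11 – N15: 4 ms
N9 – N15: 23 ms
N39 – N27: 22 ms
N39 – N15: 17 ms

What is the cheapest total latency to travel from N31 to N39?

Settle nodes by increasing distance from N31:
N31: 0
N1: 2  (via N31)
N9: 5  (via N31)
N11: 10  (via N1)
N29: 12  (via N11)
N15: 12  (via N31)
N39: 17  (via N11)
Shortest route: N31 → N1 → N11 → N39 = 17 ms.

17 ms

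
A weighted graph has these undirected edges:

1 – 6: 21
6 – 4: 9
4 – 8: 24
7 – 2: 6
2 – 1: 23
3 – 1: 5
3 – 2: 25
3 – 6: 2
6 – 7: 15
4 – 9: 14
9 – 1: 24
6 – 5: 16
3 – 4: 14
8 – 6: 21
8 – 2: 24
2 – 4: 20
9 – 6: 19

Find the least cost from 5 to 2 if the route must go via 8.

Shortest 5→8: 5–6–8 = 37
Best 8 to 2: 8–2 costing 24
Total via 8: 37 + 24 = 61.

61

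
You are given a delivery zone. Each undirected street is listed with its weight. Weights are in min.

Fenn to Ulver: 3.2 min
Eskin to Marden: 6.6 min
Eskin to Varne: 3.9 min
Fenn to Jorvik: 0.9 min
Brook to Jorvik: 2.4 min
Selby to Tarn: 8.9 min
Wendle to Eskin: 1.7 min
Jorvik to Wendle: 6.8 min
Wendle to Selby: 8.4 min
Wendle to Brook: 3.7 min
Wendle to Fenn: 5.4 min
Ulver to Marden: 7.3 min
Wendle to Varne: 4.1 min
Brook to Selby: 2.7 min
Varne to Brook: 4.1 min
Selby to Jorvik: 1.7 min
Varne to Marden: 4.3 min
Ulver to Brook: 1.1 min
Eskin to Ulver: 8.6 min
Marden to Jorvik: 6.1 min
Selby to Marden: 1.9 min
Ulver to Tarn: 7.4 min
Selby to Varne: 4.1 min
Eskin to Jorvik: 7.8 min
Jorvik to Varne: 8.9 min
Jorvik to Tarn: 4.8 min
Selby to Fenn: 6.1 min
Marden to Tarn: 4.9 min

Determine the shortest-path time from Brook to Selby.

Candidate routes:
Brook - Selby: 2.7 = 2.7
Brook - Jorvik - Selby: 2.4+1.7 = 4.1
The minimum is 2.7 min via Brook - Selby.

2.7 min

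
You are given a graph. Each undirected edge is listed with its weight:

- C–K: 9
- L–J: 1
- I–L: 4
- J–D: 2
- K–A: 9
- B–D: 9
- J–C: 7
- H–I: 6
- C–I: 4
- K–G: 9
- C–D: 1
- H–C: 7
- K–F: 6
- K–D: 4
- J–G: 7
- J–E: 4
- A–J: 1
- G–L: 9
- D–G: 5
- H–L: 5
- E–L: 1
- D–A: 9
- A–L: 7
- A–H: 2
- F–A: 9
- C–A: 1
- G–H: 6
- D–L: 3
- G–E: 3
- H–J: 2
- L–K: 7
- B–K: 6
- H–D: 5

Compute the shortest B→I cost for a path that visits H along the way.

19

Shortest B→H: B–D–C–A–H = 13
Best H to I: H–I costing 6
Total via H: 13 + 6 = 19.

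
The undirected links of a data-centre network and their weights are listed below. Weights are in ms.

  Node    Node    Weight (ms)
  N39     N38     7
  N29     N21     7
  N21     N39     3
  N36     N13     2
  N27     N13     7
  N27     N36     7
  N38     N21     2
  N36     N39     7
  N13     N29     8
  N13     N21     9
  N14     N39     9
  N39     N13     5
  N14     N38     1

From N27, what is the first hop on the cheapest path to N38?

Enumerating some paths:
N27 - N13 - N21 - N38: 7+9+2 = 18
N27 - N13 - N39 - N21 - N38: 7+5+3+2 = 17
The minimum is 17 ms via N27 - N13 - N39 - N21 - N38.
So from N27 the first move is to N13.

N13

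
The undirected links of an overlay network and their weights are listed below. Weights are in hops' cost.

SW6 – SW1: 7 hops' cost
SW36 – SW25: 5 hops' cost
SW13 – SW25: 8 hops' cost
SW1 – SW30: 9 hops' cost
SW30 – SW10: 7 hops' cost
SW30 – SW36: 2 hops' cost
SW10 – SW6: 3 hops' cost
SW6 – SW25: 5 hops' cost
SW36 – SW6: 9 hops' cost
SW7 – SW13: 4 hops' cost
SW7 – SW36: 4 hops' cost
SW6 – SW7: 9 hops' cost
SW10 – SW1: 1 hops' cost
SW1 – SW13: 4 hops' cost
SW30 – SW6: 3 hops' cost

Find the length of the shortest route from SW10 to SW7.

Enumerating some paths:
SW10 - SW6 - SW7: 3+9 = 12
SW10 - SW1 - SW13 - SW7: 1+4+4 = 9
Cheapest is SW10 - SW1 - SW13 - SW7 at 9 hops' cost.

9 hops' cost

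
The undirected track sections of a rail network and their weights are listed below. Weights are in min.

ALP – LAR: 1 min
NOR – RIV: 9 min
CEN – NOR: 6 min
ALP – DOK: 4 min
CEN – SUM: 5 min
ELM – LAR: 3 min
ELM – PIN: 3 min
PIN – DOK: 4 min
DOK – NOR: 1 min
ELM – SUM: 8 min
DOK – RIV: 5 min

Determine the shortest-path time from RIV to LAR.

10 min

Enumerating some paths:
RIV - NOR - DOK - ALP - LAR: 9+1+4+1 = 15
RIV - DOK - ALP - LAR: 5+4+1 = 10
RIV - DOK - PIN - ELM - LAR: 5+4+3+3 = 15
Cheapest is RIV - DOK - ALP - LAR at 10 min.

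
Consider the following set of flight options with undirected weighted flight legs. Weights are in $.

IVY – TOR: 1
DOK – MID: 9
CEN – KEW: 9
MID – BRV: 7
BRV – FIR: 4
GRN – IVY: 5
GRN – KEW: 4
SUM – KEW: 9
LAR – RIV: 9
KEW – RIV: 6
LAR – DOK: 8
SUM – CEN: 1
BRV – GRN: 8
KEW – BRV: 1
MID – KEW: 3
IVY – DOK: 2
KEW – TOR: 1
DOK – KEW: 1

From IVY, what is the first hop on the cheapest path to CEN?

TOR

Candidate routes:
IVY → TOR → KEW → CEN: 1+1+9 = 11
IVY → TOR → KEW → SUM → CEN: 1+1+9+1 = 12
IVY → DOK → KEW → CEN: 2+1+9 = 12
Cheapest is IVY → TOR → KEW → CEN at $11.
So from IVY the first move is to TOR.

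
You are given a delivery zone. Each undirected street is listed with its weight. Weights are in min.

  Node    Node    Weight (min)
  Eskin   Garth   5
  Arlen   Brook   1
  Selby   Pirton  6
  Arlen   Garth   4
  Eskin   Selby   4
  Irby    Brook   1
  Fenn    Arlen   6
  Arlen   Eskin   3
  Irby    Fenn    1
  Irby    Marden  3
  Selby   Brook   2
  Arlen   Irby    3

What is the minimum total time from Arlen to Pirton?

9 min

Compare a few routes:
Arlen–Fenn–Irby–Brook–Selby–Pirton: 6+1+1+2+6 = 16
Arlen–Eskin–Selby–Pirton: 3+4+6 = 13
Arlen–Brook–Selby–Pirton: 1+2+6 = 9
Arlen–Irby–Brook–Selby–Pirton: 3+1+2+6 = 12
The minimum is 9 min via Arlen–Brook–Selby–Pirton.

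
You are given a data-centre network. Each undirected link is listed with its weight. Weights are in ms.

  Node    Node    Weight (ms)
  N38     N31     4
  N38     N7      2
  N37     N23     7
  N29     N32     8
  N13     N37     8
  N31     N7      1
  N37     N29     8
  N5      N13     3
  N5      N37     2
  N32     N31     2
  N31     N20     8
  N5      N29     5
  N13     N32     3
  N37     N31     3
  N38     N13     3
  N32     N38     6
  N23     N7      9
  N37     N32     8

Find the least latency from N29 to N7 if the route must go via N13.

Best N29 to N13: N29–N5–N13 costing 8
Best N13 to N7: N13–N38–N7 costing 5
Total via N13: 8 + 5 = 13 ms.

13 ms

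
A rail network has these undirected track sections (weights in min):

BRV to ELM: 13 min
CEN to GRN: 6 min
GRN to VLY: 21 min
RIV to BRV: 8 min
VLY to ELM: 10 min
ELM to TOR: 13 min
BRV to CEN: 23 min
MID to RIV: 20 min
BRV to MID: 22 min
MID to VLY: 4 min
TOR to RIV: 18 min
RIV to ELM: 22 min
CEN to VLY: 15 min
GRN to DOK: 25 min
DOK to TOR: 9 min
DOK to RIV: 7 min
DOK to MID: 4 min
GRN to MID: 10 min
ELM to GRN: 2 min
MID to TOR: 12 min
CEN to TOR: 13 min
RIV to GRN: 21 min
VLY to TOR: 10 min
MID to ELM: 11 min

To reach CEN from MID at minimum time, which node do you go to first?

Candidate routes:
MID - ELM - GRN - CEN: 11+2+6 = 19
MID - VLY - CEN: 4+15 = 19
MID - GRN - CEN: 10+6 = 16
MID - VLY - ELM - GRN - CEN: 4+10+2+6 = 22
Cheapest is MID - GRN - CEN at 16 min.
So from MID the first move is to GRN.

GRN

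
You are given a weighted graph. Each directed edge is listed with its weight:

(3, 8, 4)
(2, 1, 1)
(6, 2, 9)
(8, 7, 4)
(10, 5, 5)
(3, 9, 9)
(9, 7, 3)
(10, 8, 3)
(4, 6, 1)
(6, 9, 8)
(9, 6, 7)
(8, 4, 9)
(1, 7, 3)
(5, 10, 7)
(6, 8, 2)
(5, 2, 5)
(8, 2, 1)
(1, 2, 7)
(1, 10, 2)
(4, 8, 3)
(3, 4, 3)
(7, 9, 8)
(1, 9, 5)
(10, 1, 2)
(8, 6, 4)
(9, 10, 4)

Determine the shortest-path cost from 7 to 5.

Candidate routes:
7 - 9 - 6 - 2 - 1 - 10 - 5: 8+7+9+1+2+5 = 32
7 - 9 - 10 - 5: 8+4+5 = 17
7 - 9 - 6 - 8 - 2 - 1 - 10 - 5: 8+7+2+1+1+2+5 = 26
The minimum is 17 via 7 - 9 - 10 - 5.

17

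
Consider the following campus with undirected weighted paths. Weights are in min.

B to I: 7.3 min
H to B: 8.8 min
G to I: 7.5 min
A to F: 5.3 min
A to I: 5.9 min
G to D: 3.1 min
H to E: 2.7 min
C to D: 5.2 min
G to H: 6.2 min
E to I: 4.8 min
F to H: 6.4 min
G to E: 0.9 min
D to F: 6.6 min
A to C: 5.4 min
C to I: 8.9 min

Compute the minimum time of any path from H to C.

Compare a few routes:
H–E–G–D–C: 2.7+0.9+3.1+5.2 = 11.9
H–E–I–C: 2.7+4.8+8.9 = 16.4
H–G–D–C: 6.2+3.1+5.2 = 14.5
The minimum is 11.9 min via H–E–G–D–C.

11.9 min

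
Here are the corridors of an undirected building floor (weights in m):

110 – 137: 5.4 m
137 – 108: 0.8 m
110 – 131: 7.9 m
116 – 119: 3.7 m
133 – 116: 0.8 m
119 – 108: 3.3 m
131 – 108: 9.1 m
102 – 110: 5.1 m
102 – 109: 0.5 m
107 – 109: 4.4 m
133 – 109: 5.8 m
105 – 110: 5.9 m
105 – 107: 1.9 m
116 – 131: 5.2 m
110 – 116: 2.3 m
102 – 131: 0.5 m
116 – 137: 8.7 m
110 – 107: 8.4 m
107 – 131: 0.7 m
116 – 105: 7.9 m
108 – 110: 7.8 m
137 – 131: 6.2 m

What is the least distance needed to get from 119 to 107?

Candidate routes:
119–108–137–131–107: 3.3+0.8+6.2+0.7 = 11
119–116–131–107: 3.7+5.2+0.7 = 9.6
Cheapest is 119–116–131–107 at 9.6 m.

9.6 m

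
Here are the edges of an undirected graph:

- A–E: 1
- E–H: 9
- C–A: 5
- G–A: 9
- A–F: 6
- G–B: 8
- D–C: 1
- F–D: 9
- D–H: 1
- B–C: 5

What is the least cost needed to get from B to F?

15

Running Dijkstra from B:
B: 0
C: 5  (via B)
D: 6  (via C)
H: 7  (via D)
G: 8  (via B)
A: 10  (via C)
E: 11  (via A)
F: 15  (via D)
Shortest route: B → C → D → F = 15.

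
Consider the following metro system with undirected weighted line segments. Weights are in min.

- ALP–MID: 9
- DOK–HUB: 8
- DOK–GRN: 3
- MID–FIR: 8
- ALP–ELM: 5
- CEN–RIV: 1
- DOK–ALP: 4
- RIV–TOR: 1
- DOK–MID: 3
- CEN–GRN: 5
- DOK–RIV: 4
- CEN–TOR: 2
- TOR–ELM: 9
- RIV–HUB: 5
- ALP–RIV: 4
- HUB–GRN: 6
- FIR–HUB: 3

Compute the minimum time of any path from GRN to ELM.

Settle nodes by increasing distance from GRN:
GRN: 0
DOK: 3  (via GRN)
CEN: 5  (via GRN)
HUB: 6  (via GRN)
MID: 6  (via DOK)
RIV: 6  (via CEN)
TOR: 7  (via CEN)
ALP: 7  (via DOK)
FIR: 9  (via HUB)
ELM: 12  (via ALP)
Shortest route: GRN–DOK–ALP–ELM = 12 min.

12 min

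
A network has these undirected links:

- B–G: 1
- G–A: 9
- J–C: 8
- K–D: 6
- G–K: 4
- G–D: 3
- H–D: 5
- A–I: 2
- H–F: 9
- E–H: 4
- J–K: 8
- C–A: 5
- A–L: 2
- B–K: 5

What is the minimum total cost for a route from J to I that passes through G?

23

Shortest J→G: J–K–G = 12
Best G to I: G–A–I costing 11
Total via G: 12 + 11 = 23.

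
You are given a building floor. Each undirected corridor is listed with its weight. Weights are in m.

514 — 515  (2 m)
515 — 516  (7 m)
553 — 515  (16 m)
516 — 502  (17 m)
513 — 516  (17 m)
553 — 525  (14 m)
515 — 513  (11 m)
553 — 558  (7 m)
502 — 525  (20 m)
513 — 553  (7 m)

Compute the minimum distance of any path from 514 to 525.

Running Dijkstra from 514:
514: 0
515: 2  (via 514)
516: 9  (via 515)
513: 13  (via 515)
553: 18  (via 515)
558: 25  (via 553)
502: 26  (via 516)
525: 32  (via 553)
Shortest route: 514 → 515 → 553 → 525 = 32 m.

32 m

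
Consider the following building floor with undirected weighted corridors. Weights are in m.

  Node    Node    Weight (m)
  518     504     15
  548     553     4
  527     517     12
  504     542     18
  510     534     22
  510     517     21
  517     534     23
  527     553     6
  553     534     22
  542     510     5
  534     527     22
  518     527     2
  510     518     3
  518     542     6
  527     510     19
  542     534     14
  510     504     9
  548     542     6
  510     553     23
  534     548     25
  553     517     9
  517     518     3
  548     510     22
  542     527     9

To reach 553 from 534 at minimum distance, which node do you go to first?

553

Enumerating some paths:
534–553: 22 = 22
534–542–548–553: 14+6+4 = 24
Cheapest is 534–553 at 22 m.
So from 534 the first move is to 553.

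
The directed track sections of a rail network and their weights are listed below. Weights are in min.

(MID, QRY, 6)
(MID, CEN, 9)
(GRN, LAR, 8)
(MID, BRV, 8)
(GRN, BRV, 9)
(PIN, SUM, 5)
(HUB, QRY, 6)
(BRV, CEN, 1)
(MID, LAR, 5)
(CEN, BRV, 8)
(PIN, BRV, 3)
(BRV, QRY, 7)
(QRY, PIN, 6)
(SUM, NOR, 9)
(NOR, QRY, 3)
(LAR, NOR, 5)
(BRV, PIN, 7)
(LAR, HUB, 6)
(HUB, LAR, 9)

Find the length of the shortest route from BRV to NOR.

21 min

Running Dijkstra from BRV:
BRV: 0
CEN: 1  (via BRV)
QRY: 7  (via BRV)
PIN: 7  (via BRV)
SUM: 12  (via PIN)
NOR: 21  (via SUM)
Shortest route: BRV → PIN → SUM → NOR = 21 min.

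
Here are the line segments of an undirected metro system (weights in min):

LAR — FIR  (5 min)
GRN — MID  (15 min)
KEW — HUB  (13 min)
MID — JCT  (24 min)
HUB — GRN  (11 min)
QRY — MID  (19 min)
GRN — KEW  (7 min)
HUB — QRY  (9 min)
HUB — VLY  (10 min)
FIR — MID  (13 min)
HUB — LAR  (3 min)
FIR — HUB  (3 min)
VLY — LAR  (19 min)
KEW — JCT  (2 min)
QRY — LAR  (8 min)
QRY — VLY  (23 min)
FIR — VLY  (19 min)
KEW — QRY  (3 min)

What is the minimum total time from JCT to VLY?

Enumerating some paths:
JCT–KEW–QRY–LAR–HUB–VLY: 2+3+8+3+10 = 26
JCT–KEW–HUB–VLY: 2+13+10 = 25
JCT–KEW–QRY–VLY: 2+3+23 = 28
JCT–KEW–QRY–HUB–VLY: 2+3+9+10 = 24
The minimum is 24 min via JCT–KEW–QRY–HUB–VLY.

24 min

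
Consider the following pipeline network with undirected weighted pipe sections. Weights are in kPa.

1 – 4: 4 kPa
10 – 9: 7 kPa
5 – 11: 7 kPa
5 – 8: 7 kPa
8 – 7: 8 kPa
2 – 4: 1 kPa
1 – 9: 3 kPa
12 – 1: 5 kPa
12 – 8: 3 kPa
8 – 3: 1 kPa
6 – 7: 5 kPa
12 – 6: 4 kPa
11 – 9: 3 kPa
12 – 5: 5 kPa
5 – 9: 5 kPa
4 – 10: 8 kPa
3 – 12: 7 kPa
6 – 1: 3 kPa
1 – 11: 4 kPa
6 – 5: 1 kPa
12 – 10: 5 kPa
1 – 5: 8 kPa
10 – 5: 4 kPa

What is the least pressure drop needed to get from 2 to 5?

9 kPa

Enumerating some paths:
2 - 4 - 10 - 5: 1+8+4 = 13
2 - 4 - 1 - 6 - 5: 1+4+3+1 = 9
2 - 4 - 1 - 9 - 5: 1+4+3+5 = 13
The minimum is 9 kPa via 2 - 4 - 1 - 6 - 5.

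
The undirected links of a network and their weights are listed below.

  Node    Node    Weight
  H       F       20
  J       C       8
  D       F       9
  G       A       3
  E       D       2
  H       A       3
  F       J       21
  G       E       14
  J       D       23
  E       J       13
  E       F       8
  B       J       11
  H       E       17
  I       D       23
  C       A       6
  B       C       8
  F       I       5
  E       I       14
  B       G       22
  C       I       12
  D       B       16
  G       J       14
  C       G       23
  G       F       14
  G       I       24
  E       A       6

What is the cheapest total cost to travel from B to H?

17

Candidate routes:
B → C → A → H: 8+6+3 = 17
B → D → E → A → H: 16+2+6+3 = 27
B → J → C → A → H: 11+8+6+3 = 28
B → G → A → H: 22+3+3 = 28
The minimum is 17 via B → C → A → H.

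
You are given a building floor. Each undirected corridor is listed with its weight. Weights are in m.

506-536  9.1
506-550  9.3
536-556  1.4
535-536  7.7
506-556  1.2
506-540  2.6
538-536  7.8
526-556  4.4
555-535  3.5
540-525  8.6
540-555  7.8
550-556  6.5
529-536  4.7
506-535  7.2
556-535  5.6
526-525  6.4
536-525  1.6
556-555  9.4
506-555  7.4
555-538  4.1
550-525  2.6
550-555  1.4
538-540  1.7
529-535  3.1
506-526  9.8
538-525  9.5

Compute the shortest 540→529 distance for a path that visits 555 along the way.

12.4 m

Best 540 to 555: 540–538–555 costing 5.8
Shortest 555→529: 555–535–529 = 6.6
Total via 555: 5.8 + 6.6 = 12.4 m.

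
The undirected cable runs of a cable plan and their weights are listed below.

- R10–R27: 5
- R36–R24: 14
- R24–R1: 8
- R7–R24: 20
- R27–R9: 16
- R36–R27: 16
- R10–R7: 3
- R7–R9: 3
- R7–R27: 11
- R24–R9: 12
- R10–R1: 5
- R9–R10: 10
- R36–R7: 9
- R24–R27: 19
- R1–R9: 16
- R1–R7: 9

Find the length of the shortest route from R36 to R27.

16

Candidate routes:
R36 - R27: 16 = 16
R36 - R7 - R27: 9+11 = 20
R36 - R7 - R10 - R27: 9+3+5 = 17
The minimum is 16 via R36 - R27.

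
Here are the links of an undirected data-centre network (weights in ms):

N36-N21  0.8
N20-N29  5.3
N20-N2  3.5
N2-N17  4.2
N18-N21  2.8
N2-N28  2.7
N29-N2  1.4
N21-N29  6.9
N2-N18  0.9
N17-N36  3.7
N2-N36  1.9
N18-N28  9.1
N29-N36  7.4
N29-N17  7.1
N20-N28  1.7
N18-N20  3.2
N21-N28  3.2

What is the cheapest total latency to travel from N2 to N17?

Enumerating some paths:
N2–N36–N17: 1.9+3.7 = 5.6
N2–N17: 4.2 = 4.2
Cheapest is N2–N17 at 4.2 ms.

4.2 ms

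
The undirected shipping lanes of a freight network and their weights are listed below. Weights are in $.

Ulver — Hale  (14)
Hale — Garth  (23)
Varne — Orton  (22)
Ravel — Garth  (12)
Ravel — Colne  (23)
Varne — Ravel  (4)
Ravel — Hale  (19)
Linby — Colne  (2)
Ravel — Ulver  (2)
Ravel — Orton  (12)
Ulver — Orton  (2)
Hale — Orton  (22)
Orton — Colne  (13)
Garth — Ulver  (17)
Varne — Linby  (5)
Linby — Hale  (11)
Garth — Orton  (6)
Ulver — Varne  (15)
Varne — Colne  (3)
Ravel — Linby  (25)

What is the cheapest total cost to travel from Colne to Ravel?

Candidate routes:
Colne → Linby → Varne → Ravel: 2+5+4 = 11
Colne → Varne → Ravel: 3+4 = 7
The minimum is $7 via Colne → Varne → Ravel.

$7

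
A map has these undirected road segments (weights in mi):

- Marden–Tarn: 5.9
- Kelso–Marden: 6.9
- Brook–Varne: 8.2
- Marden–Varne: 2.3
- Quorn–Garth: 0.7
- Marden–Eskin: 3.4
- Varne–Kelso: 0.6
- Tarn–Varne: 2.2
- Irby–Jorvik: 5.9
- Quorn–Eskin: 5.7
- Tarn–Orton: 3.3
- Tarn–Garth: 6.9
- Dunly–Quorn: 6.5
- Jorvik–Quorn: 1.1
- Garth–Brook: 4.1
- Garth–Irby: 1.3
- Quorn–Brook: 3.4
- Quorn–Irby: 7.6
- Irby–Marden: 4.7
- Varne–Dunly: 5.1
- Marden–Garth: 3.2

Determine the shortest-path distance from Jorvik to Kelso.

Compare a few routes:
Jorvik - Quorn - Garth - Marden - Kelso: 1.1+0.7+3.2+6.9 = 11.9
Jorvik - Quorn - Garth - Irby - Marden - Varne - Kelso: 1.1+0.7+1.3+4.7+2.3+0.6 = 10.7
Jorvik - Quorn - Garth - Marden - Varne - Kelso: 1.1+0.7+3.2+2.3+0.6 = 7.9
Jorvik - Quorn - Garth - Tarn - Varne - Kelso: 1.1+0.7+6.9+2.2+0.6 = 11.5
Cheapest is Jorvik - Quorn - Garth - Marden - Varne - Kelso at 7.9 mi.

7.9 mi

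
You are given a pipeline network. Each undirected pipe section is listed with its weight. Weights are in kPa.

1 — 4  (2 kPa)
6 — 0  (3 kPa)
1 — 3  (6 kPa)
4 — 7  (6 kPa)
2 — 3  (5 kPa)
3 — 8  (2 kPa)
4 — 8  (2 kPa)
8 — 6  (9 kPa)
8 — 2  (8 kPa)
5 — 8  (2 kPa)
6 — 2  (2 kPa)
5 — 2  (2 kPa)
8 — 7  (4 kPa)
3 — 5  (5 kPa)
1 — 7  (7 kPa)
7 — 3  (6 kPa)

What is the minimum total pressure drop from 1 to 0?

Candidate routes:
1 → 4 → 8 → 5 → 2 → 6 → 0: 2+2+2+2+2+3 = 13
1 → 4 → 8 → 6 → 0: 2+2+9+3 = 16
1 → 4 → 8 → 3 → 2 → 6 → 0: 2+2+2+5+2+3 = 16
Cheapest is 1 → 4 → 8 → 5 → 2 → 6 → 0 at 13 kPa.

13 kPa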